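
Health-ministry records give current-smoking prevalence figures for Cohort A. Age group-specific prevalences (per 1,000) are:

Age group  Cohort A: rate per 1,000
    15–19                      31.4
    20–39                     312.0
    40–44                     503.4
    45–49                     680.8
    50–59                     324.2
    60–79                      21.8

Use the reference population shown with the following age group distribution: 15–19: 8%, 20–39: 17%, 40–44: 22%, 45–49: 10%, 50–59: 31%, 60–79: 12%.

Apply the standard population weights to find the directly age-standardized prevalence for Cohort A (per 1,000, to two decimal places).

337.50

Standard weights: 0.08, 0.17, 0.22, 0.10, 0.31, 0.12.
Standardized rate: 0.0800×31.4 + 0.1700×312.0 + 0.2200×503.4 + 0.1000×680.8 + 0.3100×324.2 + 0.1200×21.8 = 337.4980 per 1,000.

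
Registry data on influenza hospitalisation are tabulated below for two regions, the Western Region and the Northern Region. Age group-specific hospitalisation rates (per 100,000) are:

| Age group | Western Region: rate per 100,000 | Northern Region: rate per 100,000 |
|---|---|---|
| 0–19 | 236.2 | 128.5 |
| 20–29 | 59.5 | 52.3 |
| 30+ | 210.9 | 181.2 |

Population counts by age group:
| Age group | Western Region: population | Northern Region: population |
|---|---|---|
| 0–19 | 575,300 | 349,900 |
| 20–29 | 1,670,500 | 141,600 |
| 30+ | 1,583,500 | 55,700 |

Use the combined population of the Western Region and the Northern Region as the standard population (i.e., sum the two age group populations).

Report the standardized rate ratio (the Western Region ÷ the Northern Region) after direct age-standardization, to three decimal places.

1.316

Combined standard total = 4,376,500; weights = 0.2114, 0.4141, 0.3745.
The Western Region: 0.2114×236.2 + 0.4141×59.5 + 0.3745×210.9 = 153.5609 per 100,000.
The Northern Region: 0.2114×128.5 + 0.4141×52.3 + 0.3745×181.2 = 116.6878 per 100,000.
Ratio = 153.5609 ÷ 116.6878 = 1.31600.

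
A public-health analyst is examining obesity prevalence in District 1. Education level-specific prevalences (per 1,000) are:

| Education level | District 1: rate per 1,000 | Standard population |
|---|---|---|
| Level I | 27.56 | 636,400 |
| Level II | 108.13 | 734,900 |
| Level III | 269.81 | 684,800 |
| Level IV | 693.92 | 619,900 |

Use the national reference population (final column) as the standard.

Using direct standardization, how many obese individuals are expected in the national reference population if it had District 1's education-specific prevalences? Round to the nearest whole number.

711931

Expected obese individuals = Σ (standard pop × education-specific rate ÷ 1,000)
= 636,400×27.56/1,000 + 734,900×108.13/1,000 + 684,800×269.81/1,000 + 619,900×693.92/1,000
= 17539.18 + 79464.74 + 184765.89 + 430161.01 = 711930.82.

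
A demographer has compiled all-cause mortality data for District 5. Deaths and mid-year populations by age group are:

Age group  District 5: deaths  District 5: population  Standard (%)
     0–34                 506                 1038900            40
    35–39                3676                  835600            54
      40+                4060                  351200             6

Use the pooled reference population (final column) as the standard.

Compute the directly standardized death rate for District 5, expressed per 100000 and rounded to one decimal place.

326.4

Age-specific rates per 100000 for District 5: 48.71, 439.92, 1156.04.
Standard weights: 0.40, 0.54, 0.06.
Standardized rate: 0.4000×48.71 + 0.5400×439.92 + 0.0600×1156.04 = 326.4030 per 100000.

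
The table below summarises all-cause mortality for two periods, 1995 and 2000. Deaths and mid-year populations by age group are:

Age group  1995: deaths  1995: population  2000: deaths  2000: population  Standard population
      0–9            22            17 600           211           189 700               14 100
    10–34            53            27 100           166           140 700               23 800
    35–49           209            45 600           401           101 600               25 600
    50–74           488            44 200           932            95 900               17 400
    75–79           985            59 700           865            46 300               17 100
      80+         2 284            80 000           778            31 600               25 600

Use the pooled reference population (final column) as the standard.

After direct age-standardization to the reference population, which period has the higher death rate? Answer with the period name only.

Age-specific rates per 1 000 for 1995: 1.250, 1.956, 4.583, 11.041, 16.499, 28.550.
For 2000: 1.112, 1.180, 3.947, 9.718, 18.683, 24.620.
Standard total = 123 600; weights = 0.1141, 0.1926, 0.2071, 0.1408, 0.1383, 0.2071.
1995: 0.1141×1.250 + 0.1926×1.956 + 0.2071×4.583 + 0.1408×11.041 + 0.1383×16.499 + 0.2071×28.550 = 11.2187 per 1 000.
2000: 0.1141×1.112 + 0.1926×1.180 + 0.2071×3.947 + 0.1408×9.718 + 0.1383×18.683 + 0.2071×24.620 = 10.2237 per 1 000.

1995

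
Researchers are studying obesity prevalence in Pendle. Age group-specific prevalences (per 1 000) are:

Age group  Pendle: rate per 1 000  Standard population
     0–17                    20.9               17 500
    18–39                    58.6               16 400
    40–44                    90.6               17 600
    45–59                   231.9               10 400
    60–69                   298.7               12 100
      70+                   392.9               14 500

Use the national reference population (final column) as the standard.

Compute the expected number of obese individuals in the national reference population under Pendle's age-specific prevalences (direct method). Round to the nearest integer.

14644

Expected obese individuals = Σ (standard pop × age-specific rate ÷ 1 000)
= 17 500×20.9/1 000 + 16 400×58.6/1 000 + 17 600×90.6/1 000 + 10 400×231.9/1 000 + 12 100×298.7/1 000 + 14 500×392.9/1 000
= 365.75 + 961.04 + 1594.56 + 2411.76 + 3614.27 + 5697.05 = 14644.43.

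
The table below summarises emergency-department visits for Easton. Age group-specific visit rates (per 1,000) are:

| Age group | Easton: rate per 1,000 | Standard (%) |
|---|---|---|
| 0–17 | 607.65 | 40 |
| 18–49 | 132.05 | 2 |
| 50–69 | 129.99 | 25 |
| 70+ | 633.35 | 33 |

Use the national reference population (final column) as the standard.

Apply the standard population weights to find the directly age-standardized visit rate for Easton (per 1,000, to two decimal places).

Standard weights: 0.40, 0.02, 0.25, 0.33.
Standardized rate: 0.4000×607.65 + 0.0200×132.05 + 0.2500×129.99 + 0.3300×633.35 = 487.2040 per 1,000.

487.20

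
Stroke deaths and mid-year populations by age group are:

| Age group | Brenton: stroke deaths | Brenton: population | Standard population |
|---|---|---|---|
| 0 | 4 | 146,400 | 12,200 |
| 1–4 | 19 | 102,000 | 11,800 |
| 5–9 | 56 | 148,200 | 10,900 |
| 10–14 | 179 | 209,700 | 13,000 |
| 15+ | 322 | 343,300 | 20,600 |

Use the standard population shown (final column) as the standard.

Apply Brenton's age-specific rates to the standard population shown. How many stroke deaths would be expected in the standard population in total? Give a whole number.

37

Age-specific rates per 100,000 for Brenton: 2.73, 18.63, 37.79, 85.36, 93.80.
Expected stroke deaths = Σ (standard pop × age-specific rate ÷ 100,000)
= 12,200×2.73/100,000 + 11,800×18.63/100,000 + 10,900×37.79/100,000 + 13,000×85.36/100,000 + 20,600×93.80/100,000
= 0.33 + 2.20 + 4.12 + 11.10 + 19.32 = 37.07.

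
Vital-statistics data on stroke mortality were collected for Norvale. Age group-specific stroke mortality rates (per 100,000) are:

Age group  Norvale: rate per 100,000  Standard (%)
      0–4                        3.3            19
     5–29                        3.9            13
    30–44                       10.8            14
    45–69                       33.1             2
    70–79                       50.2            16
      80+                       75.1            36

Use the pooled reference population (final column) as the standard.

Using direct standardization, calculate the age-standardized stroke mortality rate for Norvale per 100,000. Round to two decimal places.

38.38

Standard weights: 0.19, 0.13, 0.14, 0.02, 0.16, 0.36.
Standardized rate: 0.1900×3.3 + 0.1300×3.9 + 0.1400×10.8 + 0.0200×33.1 + 0.1600×50.2 + 0.3600×75.1 = 38.3760 per 100,000.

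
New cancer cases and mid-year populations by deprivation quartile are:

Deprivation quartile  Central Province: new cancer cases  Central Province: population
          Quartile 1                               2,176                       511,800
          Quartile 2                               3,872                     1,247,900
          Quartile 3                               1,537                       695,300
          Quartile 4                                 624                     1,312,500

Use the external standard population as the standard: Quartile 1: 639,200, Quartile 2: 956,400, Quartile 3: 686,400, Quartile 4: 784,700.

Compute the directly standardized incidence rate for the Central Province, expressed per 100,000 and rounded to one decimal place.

Deprivation-specific rates per 100,000 for the Central Province: 425.17, 310.28, 221.06, 47.54.
Standard total = 3,066,700; weights = 0.2084, 0.3119, 0.2238, 0.2559.
Standardized rate: 0.2084×425.17 + 0.3119×310.28 + 0.2238×221.06 + 0.2559×47.54 = 247.0273 per 100,000.

247.0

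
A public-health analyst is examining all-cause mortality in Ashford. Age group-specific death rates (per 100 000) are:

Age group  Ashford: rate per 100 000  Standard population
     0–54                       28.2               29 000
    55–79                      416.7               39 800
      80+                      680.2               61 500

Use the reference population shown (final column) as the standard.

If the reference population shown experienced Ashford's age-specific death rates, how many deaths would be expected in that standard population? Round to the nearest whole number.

592

Expected deaths = Σ (standard pop × age-specific rate ÷ 100 000)
= 29 000×28.2/100 000 + 39 800×416.7/100 000 + 61 500×680.2/100 000
= 8.18 + 165.85 + 418.32 = 592.35.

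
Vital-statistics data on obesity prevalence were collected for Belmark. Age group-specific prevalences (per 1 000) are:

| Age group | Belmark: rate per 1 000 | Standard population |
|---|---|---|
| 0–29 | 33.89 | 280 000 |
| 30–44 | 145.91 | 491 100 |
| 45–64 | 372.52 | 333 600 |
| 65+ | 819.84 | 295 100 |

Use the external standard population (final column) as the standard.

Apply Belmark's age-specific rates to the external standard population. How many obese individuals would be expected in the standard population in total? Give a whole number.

Expected obese individuals = Σ (standard pop × age-specific rate ÷ 1 000)
= 280 000×33.89/1 000 + 491 100×145.91/1 000 + 333 600×372.52/1 000 + 295 100×819.84/1 000
= 9489.20 + 71656.40 + 124272.67 + 241934.78 = 447353.06.

447353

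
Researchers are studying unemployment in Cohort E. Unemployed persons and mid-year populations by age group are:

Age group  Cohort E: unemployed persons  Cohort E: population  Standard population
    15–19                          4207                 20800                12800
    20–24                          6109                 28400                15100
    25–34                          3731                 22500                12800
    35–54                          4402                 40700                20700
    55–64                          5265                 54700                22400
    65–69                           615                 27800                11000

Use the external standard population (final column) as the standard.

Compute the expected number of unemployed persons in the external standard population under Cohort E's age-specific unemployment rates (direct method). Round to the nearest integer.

12598

Age-specific rates per 1000 for Cohort E: 202.260, 215.106, 165.822, 108.157, 96.252, 22.122.
Expected unemployed persons = Σ (standard pop × age-specific rate ÷ 1000)
= 12800×202.260/1000 + 15100×215.106/1000 + 12800×165.822/1000 + 20700×108.157/1000 + 22400×96.252/1000 + 11000×22.122/1000
= 2588.92 + 3248.10 + 2122.52 + 2238.86 + 2156.05 + 243.35 = 12597.79.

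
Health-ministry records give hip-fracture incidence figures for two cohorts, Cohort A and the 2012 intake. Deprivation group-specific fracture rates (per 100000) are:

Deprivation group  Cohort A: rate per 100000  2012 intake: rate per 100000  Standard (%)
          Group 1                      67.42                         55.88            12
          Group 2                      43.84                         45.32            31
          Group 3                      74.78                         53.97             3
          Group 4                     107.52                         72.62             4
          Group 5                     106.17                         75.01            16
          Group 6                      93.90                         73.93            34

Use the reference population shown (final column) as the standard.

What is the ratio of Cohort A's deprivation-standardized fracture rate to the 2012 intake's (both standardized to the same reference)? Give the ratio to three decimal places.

1.236

Standard weights: 0.12, 0.31, 0.03, 0.04, 0.16, 0.34.
Cohort A: 0.1200×67.42 + 0.3100×43.84 + 0.0300×74.78 + 0.0400×107.52 + 0.1600×106.17 + 0.3400×93.90 = 77.1382 per 100000.
The 2012 intake: 0.1200×55.88 + 0.3100×45.32 + 0.0300×53.97 + 0.0400×72.62 + 0.1600×75.01 + 0.3400×73.93 = 62.4165 per 100000.
Ratio = 77.1382 ÷ 62.4165 = 1.23586.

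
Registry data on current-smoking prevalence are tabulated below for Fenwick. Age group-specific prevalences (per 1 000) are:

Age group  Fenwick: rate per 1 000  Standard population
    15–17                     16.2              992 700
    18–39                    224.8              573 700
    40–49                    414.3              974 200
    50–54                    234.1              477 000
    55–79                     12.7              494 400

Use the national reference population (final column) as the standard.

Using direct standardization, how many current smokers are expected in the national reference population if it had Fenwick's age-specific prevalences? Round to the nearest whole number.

666605

Expected current smokers = Σ (standard pop × age-specific rate ÷ 1 000)
= 992 700×16.2/1 000 + 573 700×224.8/1 000 + 974 200×414.3/1 000 + 477 000×234.1/1 000 + 494 400×12.7/1 000
= 16081.74 + 128967.76 + 403611.06 + 111665.70 + 6278.88 = 666605.14.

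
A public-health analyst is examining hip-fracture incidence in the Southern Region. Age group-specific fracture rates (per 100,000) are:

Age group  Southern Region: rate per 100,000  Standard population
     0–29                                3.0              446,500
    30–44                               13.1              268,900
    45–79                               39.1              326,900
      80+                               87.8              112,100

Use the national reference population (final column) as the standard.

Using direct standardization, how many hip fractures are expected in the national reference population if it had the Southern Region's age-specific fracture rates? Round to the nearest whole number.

Expected hip fractures = Σ (standard pop × age-specific rate ÷ 100,000)
= 446,500×3.0/100,000 + 268,900×13.1/100,000 + 326,900×39.1/100,000 + 112,100×87.8/100,000
= 13.39 + 35.23 + 127.82 + 98.42 = 274.86.

275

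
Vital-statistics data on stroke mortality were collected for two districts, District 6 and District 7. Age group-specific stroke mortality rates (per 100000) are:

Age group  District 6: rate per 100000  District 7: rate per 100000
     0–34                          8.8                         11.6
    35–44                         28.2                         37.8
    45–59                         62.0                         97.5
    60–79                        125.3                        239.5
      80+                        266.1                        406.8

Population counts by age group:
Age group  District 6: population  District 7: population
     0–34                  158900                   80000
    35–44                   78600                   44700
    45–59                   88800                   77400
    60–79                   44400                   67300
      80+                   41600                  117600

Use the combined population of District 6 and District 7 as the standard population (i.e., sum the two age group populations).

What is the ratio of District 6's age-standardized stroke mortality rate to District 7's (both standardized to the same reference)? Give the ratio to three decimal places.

Combined standard total = 799300; weights = 0.2989, 0.1543, 0.2079, 0.1397, 0.1992.
District 6: 0.2989×8.8 + 0.1543×28.2 + 0.2079×62.0 + 0.1397×125.3 + 0.1992×266.1 = 90.3827 per 100000.
District 7: 0.2989×11.6 + 0.1543×37.8 + 0.2079×97.5 + 0.1397×239.5 + 0.1992×406.8 = 144.0650 per 100000.
Ratio = 90.3827 ÷ 144.0650 = 0.62737.

0.627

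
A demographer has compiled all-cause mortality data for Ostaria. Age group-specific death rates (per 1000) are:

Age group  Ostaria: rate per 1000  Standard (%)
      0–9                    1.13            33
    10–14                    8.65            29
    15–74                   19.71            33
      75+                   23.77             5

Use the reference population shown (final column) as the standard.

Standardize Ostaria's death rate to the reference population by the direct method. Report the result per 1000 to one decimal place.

Standard weights: 0.33, 0.29, 0.33, 0.05.
Standardized rate: 0.3300×1.13 + 0.2900×8.65 + 0.3300×19.71 + 0.0500×23.77 = 10.5742 per 1000.

10.6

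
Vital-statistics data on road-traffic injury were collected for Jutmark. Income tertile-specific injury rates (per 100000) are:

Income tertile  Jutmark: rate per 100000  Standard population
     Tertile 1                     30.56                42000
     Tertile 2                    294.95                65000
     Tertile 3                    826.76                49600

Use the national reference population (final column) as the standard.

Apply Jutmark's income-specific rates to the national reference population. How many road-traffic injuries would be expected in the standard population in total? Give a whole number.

Expected road-traffic injuries = Σ (standard pop × income-specific rate ÷ 100000)
= 42000×30.56/100000 + 65000×294.95/100000 + 49600×826.76/100000
= 12.84 + 191.72 + 410.07 = 614.63.

615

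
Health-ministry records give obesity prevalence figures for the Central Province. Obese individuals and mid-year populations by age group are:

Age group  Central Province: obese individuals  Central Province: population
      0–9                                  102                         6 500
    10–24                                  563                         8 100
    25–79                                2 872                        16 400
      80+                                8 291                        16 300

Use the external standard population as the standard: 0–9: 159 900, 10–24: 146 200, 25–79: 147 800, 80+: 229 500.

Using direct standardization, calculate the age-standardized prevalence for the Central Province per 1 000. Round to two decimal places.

227.23

Age-specific rates per 1 000 for the Central Province: 15.692, 69.506, 175.122, 508.650.
Standard total = 683 400; weights = 0.2340, 0.2139, 0.2163, 0.3358.
Standardized rate: 0.2340×15.692 + 0.2139×69.506 + 0.2163×175.122 + 0.3358×508.650 = 227.2304 per 1 000.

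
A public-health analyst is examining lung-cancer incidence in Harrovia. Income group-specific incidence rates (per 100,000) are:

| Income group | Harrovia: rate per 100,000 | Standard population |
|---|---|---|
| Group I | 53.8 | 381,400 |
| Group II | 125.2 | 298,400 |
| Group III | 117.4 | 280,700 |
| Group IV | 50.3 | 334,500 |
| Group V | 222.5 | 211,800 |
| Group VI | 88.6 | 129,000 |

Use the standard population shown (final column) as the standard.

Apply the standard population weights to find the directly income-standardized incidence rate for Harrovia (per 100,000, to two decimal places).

Standard total = 1,635,800; weights = 0.2332, 0.1824, 0.1716, 0.2045, 0.1295, 0.0789.
Standardized rate: 0.2332×53.8 + 0.1824×125.2 + 0.1716×117.4 + 0.2045×50.3 + 0.1295×222.5 + 0.0789×88.6 = 101.6099 per 100,000.

101.61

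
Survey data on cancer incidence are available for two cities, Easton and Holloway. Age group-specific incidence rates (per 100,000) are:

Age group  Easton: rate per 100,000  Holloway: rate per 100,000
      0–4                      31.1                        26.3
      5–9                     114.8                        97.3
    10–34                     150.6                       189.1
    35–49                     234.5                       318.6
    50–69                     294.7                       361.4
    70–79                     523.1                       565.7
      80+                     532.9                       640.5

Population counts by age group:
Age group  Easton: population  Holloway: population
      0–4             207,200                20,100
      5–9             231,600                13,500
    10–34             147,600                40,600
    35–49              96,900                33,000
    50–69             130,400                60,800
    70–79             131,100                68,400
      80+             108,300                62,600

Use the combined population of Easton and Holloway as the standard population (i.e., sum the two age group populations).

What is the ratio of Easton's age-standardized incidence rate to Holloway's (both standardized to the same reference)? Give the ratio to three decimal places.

0.868

Combined standard total = 1,352,100; weights = 0.1681, 0.1813, 0.1392, 0.0961, 0.1414, 0.1475, 0.1264.
Easton: 0.1681×31.1 + 0.1813×114.8 + 0.1392×150.6 + 0.0961×234.5 + 0.1414×294.7 + 0.1475×523.1 + 0.1264×532.9 = 255.7419 per 100,000.
Holloway: 0.1681×26.3 + 0.1813×97.3 + 0.1392×189.1 + 0.0961×318.6 + 0.1414×361.4 + 0.1475×565.7 + 0.1264×640.5 = 294.5191 per 100,000.
Ratio = 255.7419 ÷ 294.5191 = 0.86834.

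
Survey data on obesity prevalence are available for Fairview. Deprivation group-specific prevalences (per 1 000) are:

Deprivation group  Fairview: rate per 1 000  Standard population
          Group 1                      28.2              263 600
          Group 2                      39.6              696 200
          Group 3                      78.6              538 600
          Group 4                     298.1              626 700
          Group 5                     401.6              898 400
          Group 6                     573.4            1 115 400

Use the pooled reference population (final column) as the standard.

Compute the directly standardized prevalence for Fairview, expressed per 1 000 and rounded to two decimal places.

305.52

Standard total = 4 138 900; weights = 0.0637, 0.1682, 0.1301, 0.1514, 0.2171, 0.2695.
Standardized rate: 0.0637×28.2 + 0.1682×39.6 + 0.1301×78.6 + 0.1514×298.1 + 0.2171×401.6 + 0.2695×573.4 = 305.5218 per 1 000.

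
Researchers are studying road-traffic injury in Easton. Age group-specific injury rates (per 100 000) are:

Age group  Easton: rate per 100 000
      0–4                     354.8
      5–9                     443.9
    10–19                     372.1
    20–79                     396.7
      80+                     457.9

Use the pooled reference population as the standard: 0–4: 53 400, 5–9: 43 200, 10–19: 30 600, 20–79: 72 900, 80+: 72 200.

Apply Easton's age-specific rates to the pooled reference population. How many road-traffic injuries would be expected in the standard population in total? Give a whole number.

Expected road-traffic injuries = Σ (standard pop × age-specific rate ÷ 100 000)
= 53 400×354.8/100 000 + 43 200×443.9/100 000 + 30 600×372.1/100 000 + 72 900×396.7/100 000 + 72 200×457.9/100 000
= 189.46 + 191.76 + 113.86 + 289.19 + 330.60 = 1114.89.

1115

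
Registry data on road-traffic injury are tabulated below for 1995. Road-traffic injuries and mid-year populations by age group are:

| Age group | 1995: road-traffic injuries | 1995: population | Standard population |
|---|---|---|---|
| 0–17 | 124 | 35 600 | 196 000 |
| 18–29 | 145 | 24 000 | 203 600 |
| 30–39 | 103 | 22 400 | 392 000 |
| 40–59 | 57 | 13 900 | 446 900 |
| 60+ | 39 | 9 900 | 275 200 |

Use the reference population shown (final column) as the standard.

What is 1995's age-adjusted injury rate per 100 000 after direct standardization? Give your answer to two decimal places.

438.13

Age-specific rates per 100 000 for 1995: 348.31, 604.17, 459.82, 410.07, 393.94.
Standard total = 1 513 700; weights = 0.1295, 0.1345, 0.2590, 0.2952, 0.1818.
Standardized rate: 0.1295×348.31 + 0.1345×604.17 + 0.2590×459.82 + 0.2952×410.07 + 0.1818×393.94 = 438.1326 per 100 000.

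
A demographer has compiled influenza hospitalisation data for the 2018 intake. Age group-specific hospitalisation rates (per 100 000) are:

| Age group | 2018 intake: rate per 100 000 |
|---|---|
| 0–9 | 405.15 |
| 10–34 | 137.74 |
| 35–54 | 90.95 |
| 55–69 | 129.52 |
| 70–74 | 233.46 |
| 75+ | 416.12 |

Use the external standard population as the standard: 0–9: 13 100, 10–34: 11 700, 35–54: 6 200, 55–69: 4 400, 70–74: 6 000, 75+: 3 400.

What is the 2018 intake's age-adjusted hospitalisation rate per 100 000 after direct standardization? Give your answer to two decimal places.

242.60

Standard total = 44 800; weights = 0.2924, 0.2612, 0.1384, 0.0982, 0.1339, 0.0759.
Standardized rate: 0.2924×405.15 + 0.2612×137.74 + 0.1384×90.95 + 0.0982×129.52 + 0.1339×233.46 + 0.0759×416.12 = 242.5975 per 100 000.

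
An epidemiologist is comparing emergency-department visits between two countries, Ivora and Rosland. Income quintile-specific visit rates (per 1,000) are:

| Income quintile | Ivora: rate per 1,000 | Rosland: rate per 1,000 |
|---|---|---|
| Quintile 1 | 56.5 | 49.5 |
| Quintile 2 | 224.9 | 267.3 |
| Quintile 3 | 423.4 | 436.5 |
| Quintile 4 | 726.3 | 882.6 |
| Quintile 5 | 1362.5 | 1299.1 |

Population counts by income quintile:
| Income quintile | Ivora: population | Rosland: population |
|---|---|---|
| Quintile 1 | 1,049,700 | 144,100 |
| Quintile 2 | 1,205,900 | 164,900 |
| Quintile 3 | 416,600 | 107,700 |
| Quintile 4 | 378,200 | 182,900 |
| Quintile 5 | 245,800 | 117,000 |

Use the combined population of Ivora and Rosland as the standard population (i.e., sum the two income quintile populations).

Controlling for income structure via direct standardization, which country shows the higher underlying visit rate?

Rosland

Combined standard total = 4,012,800; weights = 0.2975, 0.3416, 0.1307, 0.1398, 0.0904.
Ivora: 0.2975×56.5 + 0.3416×224.9 + 0.1307×423.4 + 0.1398×726.3 + 0.0904×1362.5 = 373.6975 per 1,000.
Rosland: 0.2975×49.5 + 0.3416×267.3 + 0.1307×436.5 + 0.1398×882.6 + 0.0904×1299.1 = 403.9337 per 1,000.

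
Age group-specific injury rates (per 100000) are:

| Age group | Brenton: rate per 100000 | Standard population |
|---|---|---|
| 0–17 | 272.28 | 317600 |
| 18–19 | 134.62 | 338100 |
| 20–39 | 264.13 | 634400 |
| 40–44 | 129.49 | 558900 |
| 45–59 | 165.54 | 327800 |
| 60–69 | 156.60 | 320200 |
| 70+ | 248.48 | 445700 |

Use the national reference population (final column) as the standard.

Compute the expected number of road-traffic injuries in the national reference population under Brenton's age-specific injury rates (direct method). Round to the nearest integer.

5871

Expected road-traffic injuries = Σ (standard pop × age-specific rate ÷ 100000)
= 317600×272.28/100000 + 338100×134.62/100000 + 634400×264.13/100000 + 558900×129.49/100000 + 327800×165.54/100000 + 320200×156.60/100000 + 445700×248.48/100000
= 864.76 + 455.15 + 1675.64 + 723.72 + 542.64 + 501.43 + 1107.48 = 5870.82.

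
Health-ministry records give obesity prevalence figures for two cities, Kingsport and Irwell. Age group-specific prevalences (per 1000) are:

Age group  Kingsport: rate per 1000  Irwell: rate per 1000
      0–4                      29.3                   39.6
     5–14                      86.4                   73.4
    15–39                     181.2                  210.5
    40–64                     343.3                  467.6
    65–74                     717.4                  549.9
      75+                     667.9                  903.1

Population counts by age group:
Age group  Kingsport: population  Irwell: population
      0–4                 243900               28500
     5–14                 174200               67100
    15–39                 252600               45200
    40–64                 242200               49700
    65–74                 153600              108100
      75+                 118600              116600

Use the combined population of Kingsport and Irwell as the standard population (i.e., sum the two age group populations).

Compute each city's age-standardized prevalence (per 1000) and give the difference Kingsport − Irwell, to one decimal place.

Combined standard total = 1600300; weights = 0.1702, 0.1508, 0.1861, 0.1824, 0.1635, 0.1470.
Kingsport: 0.1702×29.3 + 0.1508×86.4 + 0.1861×181.2 + 0.1824×343.3 + 0.1635×717.4 + 0.1470×667.9 = 329.8344 per 1000.
Irwell: 0.1702×39.6 + 0.1508×73.4 + 0.1861×210.5 + 0.1824×467.6 + 0.1635×549.9 + 0.1470×903.1 = 364.9289 per 1000.
Difference = 329.8344 − 364.9289 = -35.0946.

-35.1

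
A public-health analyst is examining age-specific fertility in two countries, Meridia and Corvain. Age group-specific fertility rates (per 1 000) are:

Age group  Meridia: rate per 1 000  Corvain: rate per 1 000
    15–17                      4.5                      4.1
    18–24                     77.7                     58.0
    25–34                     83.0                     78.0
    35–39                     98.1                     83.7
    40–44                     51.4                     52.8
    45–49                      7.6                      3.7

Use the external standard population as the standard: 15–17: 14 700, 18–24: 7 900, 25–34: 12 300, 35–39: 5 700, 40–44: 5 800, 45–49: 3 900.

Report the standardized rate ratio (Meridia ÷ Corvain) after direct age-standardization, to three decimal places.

1.137

Standard total = 50 300; weights = 0.2922, 0.1571, 0.2445, 0.1133, 0.1153, 0.0775.
Meridia: 0.2922×4.5 + 0.1571×77.7 + 0.2445×83.0 + 0.1133×98.1 + 0.1153×51.4 + 0.0775×7.6 = 51.4475 per 1 000.
Corvain: 0.2922×4.1 + 0.1571×58.0 + 0.2445×78.0 + 0.1133×83.7 + 0.1153×52.8 + 0.0775×3.7 = 45.2412 per 1 000.
Ratio = 51.4475 ÷ 45.2412 = 1.13718.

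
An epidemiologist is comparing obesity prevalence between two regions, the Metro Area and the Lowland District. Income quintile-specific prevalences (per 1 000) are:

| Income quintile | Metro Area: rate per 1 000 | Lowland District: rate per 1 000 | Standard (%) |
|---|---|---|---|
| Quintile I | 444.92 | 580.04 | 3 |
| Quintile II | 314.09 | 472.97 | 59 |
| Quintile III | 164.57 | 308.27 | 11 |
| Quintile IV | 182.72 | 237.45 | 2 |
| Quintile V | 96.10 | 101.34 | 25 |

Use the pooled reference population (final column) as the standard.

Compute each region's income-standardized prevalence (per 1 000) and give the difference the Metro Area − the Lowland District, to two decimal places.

-116.00

Standard weights: 0.03, 0.59, 0.11, 0.02, 0.25.
The Metro Area: 0.0300×444.92 + 0.5900×314.09 + 0.1100×164.57 + 0.0200×182.72 + 0.2500×96.10 = 244.4428 per 1 000.
The Lowland District: 0.0300×580.04 + 0.5900×472.97 + 0.1100×308.27 + 0.0200×237.45 + 0.2500×101.34 = 360.4472 per 1 000.
Difference = 244.4428 − 360.4472 = -116.0044.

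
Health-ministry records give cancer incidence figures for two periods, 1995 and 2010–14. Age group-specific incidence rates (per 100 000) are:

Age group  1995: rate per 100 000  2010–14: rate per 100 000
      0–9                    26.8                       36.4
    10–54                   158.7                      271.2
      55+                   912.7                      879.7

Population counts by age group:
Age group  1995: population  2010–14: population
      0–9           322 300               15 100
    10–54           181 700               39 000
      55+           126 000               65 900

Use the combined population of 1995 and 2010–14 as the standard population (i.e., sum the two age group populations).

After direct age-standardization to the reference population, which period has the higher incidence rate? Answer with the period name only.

Combined standard total = 750 000; weights = 0.4499, 0.2943, 0.2559.
1995: 0.4499×26.8 + 0.2943×158.7 + 0.2559×912.7 = 292.2861 per 100 000.
2010–14: 0.4499×36.4 + 0.2943×271.2 + 0.2559×879.7 = 321.2662 per 100 000.

2010–14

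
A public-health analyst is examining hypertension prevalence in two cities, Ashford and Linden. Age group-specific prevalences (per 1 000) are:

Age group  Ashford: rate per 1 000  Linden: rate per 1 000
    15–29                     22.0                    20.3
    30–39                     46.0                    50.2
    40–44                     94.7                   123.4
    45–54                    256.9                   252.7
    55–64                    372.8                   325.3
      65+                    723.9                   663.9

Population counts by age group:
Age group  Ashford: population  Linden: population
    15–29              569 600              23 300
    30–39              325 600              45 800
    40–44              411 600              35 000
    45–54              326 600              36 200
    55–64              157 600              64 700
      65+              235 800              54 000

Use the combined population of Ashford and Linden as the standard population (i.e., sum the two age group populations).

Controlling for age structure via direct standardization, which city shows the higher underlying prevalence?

Ashford

Combined standard total = 2 285 800; weights = 0.2594, 0.1625, 0.1954, 0.1587, 0.0973, 0.1268.
Ashford: 0.2594×22.0 + 0.1625×46.0 + 0.1954×94.7 + 0.1587×256.9 + 0.0973×372.8 + 0.1268×723.9 = 200.4918 per 1 000.
Linden: 0.2594×20.3 + 0.1625×50.2 + 0.1954×123.4 + 0.1587×252.7 + 0.0973×325.3 + 0.1268×663.9 = 193.4476 per 1 000.
The crude rates (187.41 vs 282.38) would put Linden higher, but that reflects its age composition; once standardized to a common age structure, Ashford has the higher underlying rate.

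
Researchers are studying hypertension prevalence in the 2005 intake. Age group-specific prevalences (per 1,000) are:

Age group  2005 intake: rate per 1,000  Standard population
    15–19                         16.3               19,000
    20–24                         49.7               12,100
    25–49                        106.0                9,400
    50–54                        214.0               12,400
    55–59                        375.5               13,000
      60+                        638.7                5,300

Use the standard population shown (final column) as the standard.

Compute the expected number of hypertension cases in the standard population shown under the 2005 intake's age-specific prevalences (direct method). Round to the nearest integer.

12828

Expected hypertension cases = Σ (standard pop × age-specific rate ÷ 1,000)
= 19,000×16.3/1,000 + 12,100×49.7/1,000 + 9,400×106.0/1,000 + 12,400×214.0/1,000 + 13,000×375.5/1,000 + 5,300×638.7/1,000
= 309.70 + 601.37 + 996.40 + 2653.60 + 4881.50 + 3385.11 = 12827.68.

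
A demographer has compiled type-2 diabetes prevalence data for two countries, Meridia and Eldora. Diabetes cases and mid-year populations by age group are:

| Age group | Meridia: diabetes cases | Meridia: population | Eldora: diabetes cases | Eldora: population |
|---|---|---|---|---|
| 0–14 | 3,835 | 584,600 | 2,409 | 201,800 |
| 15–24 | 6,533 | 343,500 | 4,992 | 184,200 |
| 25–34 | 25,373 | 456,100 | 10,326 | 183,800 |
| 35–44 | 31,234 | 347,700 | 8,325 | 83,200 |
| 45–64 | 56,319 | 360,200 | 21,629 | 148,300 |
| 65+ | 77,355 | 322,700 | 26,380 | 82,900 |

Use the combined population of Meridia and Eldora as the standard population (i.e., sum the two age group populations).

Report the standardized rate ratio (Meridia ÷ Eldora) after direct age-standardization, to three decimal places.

Age-specific rates per 1,000 for Meridia: 6.560, 19.019, 55.630, 89.830, 156.355, 239.712.
For Eldora: 11.938, 27.101, 56.181, 100.060, 145.846, 318.215.
Combined standard total = 3,299,000; weights = 0.2384, 0.1600, 0.1940, 0.1306, 0.1541, 0.1229.
Meridia: 0.2384×6.560 + 0.1600×19.019 + 0.1940×55.630 + 0.1306×89.830 + 0.1541×156.355 + 0.1229×239.712 = 80.7015 per 1,000.
Eldora: 0.2384×11.938 + 0.1600×27.101 + 0.1940×56.181 + 0.1306×100.060 + 0.1541×145.846 + 0.1229×318.215 = 92.7510 per 1,000.
Ratio = 80.7015 ÷ 92.7510 = 0.87009.

0.870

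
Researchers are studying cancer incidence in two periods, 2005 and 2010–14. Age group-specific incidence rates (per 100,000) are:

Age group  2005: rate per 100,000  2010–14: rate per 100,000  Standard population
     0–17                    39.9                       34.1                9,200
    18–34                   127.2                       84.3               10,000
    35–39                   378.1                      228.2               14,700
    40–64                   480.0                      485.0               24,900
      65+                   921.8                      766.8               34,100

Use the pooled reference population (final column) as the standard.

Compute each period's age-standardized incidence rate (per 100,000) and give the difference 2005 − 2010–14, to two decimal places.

84.47

Standard total = 92,900; weights = 0.0990, 0.1076, 0.1582, 0.2680, 0.3671.
2005: 0.0990×39.9 + 0.1076×127.2 + 0.1582×378.1 + 0.2680×480.0 + 0.3671×921.8 = 544.4836 per 100,000.
2010–14: 0.0990×34.1 + 0.1076×84.3 + 0.1582×228.2 + 0.2680×485.0 + 0.3671×766.8 = 460.0177 per 100,000.
Difference = 544.4836 − 460.0177 = 84.4660.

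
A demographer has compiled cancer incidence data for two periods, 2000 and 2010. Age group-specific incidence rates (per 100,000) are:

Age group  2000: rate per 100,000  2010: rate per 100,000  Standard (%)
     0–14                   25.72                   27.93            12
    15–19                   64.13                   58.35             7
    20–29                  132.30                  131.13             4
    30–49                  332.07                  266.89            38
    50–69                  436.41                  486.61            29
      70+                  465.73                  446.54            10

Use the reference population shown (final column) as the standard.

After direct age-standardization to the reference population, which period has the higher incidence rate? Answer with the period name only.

2000

Standard weights: 0.12, 0.07, 0.04, 0.38, 0.29, 0.10.
2000: 0.1200×25.72 + 0.0700×64.13 + 0.0400×132.30 + 0.3800×332.07 + 0.2900×436.41 + 0.1000×465.73 = 312.1860 per 100,000.
2010: 0.1200×27.93 + 0.0700×58.35 + 0.0400×131.13 + 0.3800×266.89 + 0.2900×486.61 + 0.1000×446.54 = 299.8704 per 100,000.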